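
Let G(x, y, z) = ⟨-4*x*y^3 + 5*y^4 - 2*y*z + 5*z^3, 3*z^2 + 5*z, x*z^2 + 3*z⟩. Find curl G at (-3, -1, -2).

(7, 58, -20)

(∇×G)₁ = ∂G₃/∂y − ∂G₂/∂z = -6*z - 5
(∇×G)₂ = ∂G₁/∂z − ∂G₃/∂x = -2*y + 14*z^2
(∇×G)₃ = ∂G₂/∂x − ∂G₁/∂y = 12*x*y^2 - 20*y^3 + 2*z
∇×G = (-6*z - 5, -2*y + 14*z^2, 12*x*y^2 - 20*y^3 + 2*z)
At (-3, -1, -2): (7, 58, -20).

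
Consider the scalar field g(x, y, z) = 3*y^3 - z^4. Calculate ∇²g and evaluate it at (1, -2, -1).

-48

∂²g/∂x² = 0
∂²g/∂y² = 18*y
∂²g/∂z² = -12*z^2
∇²g = 18*y - 12*z^2
At (1, -2, -1): -48.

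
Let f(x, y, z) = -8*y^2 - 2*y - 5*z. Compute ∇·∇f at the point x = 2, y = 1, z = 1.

∂²f/∂x² = 0
∂²f/∂y² = -16
∂²f/∂z² = 0
∇²f = -16
At (2, 1, 1): -16.

-16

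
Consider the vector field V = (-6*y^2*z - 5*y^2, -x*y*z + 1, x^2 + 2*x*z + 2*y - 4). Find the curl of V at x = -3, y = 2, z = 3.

(∇×V)₁ = ∂V₃/∂y − ∂V₂/∂z = x*y + 2
(∇×V)₂ = ∂V₁/∂z − ∂V₃/∂x = -2*x - 6*y^2 - 2*z
(∇×V)₃ = ∂V₂/∂x − ∂V₁/∂y = 11*y*z + 10*y
∇×V = (x*y + 2, -2*x - 6*y^2 - 2*z, 11*y*z + 10*y)
At (-3, 2, 3): (-4, -24, 86).

(-4, -24, 86)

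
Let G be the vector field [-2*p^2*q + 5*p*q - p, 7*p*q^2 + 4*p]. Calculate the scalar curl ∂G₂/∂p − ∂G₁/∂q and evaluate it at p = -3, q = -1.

∂G₂/∂p = 7*q^2 + 4
∂G₁/∂q = -2*p^2 + 5*p
Scalar curl = 2*p^2 - 5*p + 7*q^2 + 4
At (-3, -1): 44.

44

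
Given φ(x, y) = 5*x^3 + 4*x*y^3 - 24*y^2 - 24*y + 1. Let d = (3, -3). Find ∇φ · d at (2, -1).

∂φ/∂x = 15*x^2 + 4*y^3
∂φ/∂y = 12*x*y^2 - 48*y - 24
∇φ at (2, -1) = (56, 48)
∇φ · d = (56)(3) + (48)(-3) = 24

24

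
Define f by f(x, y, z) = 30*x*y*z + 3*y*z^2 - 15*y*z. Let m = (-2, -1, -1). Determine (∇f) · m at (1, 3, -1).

∂f/∂x = 30*y*z
∂f/∂y = 30*x*z + 3*z^2 - 15*z
∂f/∂z = 30*x*y + 6*y*z - 15*y
∇f at (1, 3, -1) = (-90, -12, 27)
∇f · m = (-90)(-2) + (-12)(-1) + (27)(-1) = 165

165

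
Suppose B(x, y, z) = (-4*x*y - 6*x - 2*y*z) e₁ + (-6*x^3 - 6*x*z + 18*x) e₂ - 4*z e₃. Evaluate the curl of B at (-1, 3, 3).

(∇×B)₁ = ∂B₃/∂y − ∂B₂/∂z = 6*x
(∇×B)₂ = ∂B₁/∂z − ∂B₃/∂x = -2*y
(∇×B)₃ = ∂B₂/∂x − ∂B₁/∂y = -18*x^2 + 4*x - 4*z + 18
∇×B = (6*x, -2*y, -18*x^2 + 4*x - 4*z + 18)
At (-1, 3, 3): (-6, -6, -16).

(-6, -6, -16)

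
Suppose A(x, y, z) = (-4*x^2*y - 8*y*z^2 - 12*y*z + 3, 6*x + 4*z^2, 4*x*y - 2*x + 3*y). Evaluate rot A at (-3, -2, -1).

(-1, 2, 38)

(∇×A)₁ = ∂A₃/∂y − ∂A₂/∂z = 4*x - 8*z + 3
(∇×A)₂ = ∂A₁/∂z − ∂A₃/∂x = -16*y*z - 16*y + 2
(∇×A)₃ = ∂A₂/∂x − ∂A₁/∂y = 4*x^2 + 8*z^2 + 12*z + 6
∇×A = (4*x - 8*z + 3, -16*y*z - 16*y + 2, 4*x^2 + 8*z^2 + 12*z + 6)
At (-3, -2, -1): (-1, 2, 38).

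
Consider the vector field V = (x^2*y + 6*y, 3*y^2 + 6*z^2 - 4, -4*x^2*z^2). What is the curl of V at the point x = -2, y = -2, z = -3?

(∇×V)₁ = ∂V₃/∂y − ∂V₂/∂z = -12*z
(∇×V)₂ = ∂V₁/∂z − ∂V₃/∂x = 8*x*z^2
(∇×V)₃ = ∂V₂/∂x − ∂V₁/∂y = -x^2 - 6
∇×V = (-12*z, 8*x*z^2, -x^2 - 6)
At (-2, -2, -3): (36, -144, -10).

(36, -144, -10)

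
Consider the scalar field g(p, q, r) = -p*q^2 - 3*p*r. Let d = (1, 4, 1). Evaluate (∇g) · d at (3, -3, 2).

∂g/∂p = -q^2 - 3*r
∂g/∂q = -2*p*q
∂g/∂r = -3*p
∇g at (3, -3, 2) = (-15, 18, -9)
∇g · d = (-15)(1) + (18)(4) + (-9)(1) = 48

48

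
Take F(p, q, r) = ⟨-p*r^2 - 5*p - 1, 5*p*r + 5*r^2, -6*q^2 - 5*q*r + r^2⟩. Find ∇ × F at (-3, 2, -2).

(21, -12, -10)

(∇×F)₁ = ∂F₃/∂q − ∂F₂/∂r = -5*p - 12*q - 15*r
(∇×F)₂ = ∂F₁/∂r − ∂F₃/∂p = -2*p*r
(∇×F)₃ = ∂F₂/∂p − ∂F₁/∂q = 5*r
∇×F = (-5*p - 12*q - 15*r, -2*p*r, 5*r)
At (-3, 2, -2): (21, -12, -10).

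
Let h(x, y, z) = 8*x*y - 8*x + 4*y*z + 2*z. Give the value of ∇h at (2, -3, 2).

∂h/∂x = 8*y - 8
∂h/∂y = 8*x + 4*z
∂h/∂z = 4*y + 2
∇h = (8*y - 8, 8*x + 4*z, 4*y + 2)
At (2, -3, 2): (-32, 24, -10).

(-32, 24, -10)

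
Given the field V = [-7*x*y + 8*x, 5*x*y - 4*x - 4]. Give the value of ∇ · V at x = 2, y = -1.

25

∂V₁/∂x = -7*y + 8
∂V₂/∂y = 5*x
∇·V = 5*x - 7*y + 8
At (2, -1): 25.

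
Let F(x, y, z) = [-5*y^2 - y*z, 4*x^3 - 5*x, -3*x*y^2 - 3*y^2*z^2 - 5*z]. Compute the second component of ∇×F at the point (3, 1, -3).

2

(∇×F)_2 = ∂F₁/∂z − ∂F₃/∂x
= -y − (-3*y^2)
= 3*y^2 - y
At (3, 1, -3): 2.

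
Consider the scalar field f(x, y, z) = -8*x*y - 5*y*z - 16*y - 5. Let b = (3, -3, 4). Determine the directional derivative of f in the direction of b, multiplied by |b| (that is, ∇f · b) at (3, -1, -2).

134

∂f/∂x = -8*y
∂f/∂y = -8*x - 5*z - 16
∂f/∂z = -5*y
∇f at (3, -1, -2) = (8, -30, 5)
∇f · b = (8)(3) + (-30)(-3) + (5)(4) = 134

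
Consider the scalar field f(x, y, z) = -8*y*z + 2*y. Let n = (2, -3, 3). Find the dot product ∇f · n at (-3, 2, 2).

-6

∂f/∂x = 0
∂f/∂y = -8*z + 2
∂f/∂z = -8*y
∇f at (-3, 2, 2) = (0, -14, -16)
∇f · n = (0)(2) + (-14)(-3) + (-16)(3) = -6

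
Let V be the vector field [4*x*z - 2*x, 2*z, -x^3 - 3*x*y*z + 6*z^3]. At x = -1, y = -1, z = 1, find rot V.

(∇×V)₁ = ∂V₃/∂y − ∂V₂/∂z = -3*x*z - 2
(∇×V)₂ = ∂V₁/∂z − ∂V₃/∂x = 3*x^2 + 4*x + 3*y*z
(∇×V)₃ = ∂V₂/∂x − ∂V₁/∂y = 0
∇×V = (-3*x*z - 2, 3*x^2 + 4*x + 3*y*z, 0)
At (-1, -1, 1): (1, -4, 0).

(1, -4, 0)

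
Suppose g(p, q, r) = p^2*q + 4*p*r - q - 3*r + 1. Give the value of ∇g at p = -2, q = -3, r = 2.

∂g/∂p = 2*p*q + 4*r
∂g/∂q = p^2 - 1
∂g/∂r = 4*p - 3
∇g = (2*p*q + 4*r, p^2 - 1, 4*p - 3)
At (-2, -3, 2): (20, 3, -11).

(20, 3, -11)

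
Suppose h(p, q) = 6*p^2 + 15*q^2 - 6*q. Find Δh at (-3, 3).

42

∂²h/∂p² = 12
∂²h/∂q² = 30
∇²h = 42
At (-3, 3): 42.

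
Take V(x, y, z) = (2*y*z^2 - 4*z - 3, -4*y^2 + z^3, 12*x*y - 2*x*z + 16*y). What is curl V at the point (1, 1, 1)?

(∇×V)₁ = ∂V₃/∂y − ∂V₂/∂z = 12*x - 3*z^2 + 16
(∇×V)₂ = ∂V₁/∂z − ∂V₃/∂x = 4*y*z - 12*y + 2*z - 4
(∇×V)₃ = ∂V₂/∂x − ∂V₁/∂y = -2*z^2
∇×V = (12*x - 3*z^2 + 16, 4*y*z - 12*y + 2*z - 4, -2*z^2)
At (1, 1, 1): (25, -10, -2).

(25, -10, -2)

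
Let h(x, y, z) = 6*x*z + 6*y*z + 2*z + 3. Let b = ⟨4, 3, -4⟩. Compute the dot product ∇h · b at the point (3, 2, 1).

-86

∂h/∂x = 6*z
∂h/∂y = 6*z
∂h/∂z = 6*x + 6*y + 2
∇h at (3, 2, 1) = (6, 6, 32)
∇h · b = (6)(4) + (6)(3) + (32)(-4) = -86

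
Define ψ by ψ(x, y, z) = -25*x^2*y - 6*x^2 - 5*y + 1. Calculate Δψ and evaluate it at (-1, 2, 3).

∂²ψ/∂x² = -2*(25*y + 6)
∂²ψ/∂y² = 0
∂²ψ/∂z² = 0
∇²ψ = -50*y - 12
At (-1, 2, 3): -112.

-112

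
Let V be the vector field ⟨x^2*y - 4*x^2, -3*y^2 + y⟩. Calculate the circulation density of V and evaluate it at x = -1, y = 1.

∂V₂/∂x = 0
∂V₁/∂y = x^2
Scalar curl = -x^2
At (-1, 1): -1.

-1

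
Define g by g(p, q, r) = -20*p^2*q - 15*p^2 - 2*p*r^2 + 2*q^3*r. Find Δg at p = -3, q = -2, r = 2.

14

∂²g/∂p² = -10*(4*q + 3)
∂²g/∂q² = 12*q*r
∂²g/∂r² = -4*p
∇²g = -4*p + 12*q*r - 40*q - 30
At (-3, -2, 2): 14.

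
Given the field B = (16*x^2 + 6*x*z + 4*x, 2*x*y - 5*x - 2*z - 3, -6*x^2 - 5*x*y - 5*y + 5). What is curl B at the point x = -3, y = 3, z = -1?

(∇×B)₁ = ∂B₃/∂y − ∂B₂/∂z = -5*x - 3
(∇×B)₂ = ∂B₁/∂z − ∂B₃/∂x = 18*x + 5*y
(∇×B)₃ = ∂B₂/∂x − ∂B₁/∂y = 2*y - 5
∇×B = (-5*x - 3, 18*x + 5*y, 2*y - 5)
At (-3, 3, -1): (12, -39, 1).

(12, -39, 1)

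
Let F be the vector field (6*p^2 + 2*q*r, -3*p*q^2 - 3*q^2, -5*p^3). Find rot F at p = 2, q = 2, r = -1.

(0, 64, -10)

(∇×F)₁ = ∂F₃/∂q − ∂F₂/∂r = 0
(∇×F)₂ = ∂F₁/∂r − ∂F₃/∂p = 15*p^2 + 2*q
(∇×F)₃ = ∂F₂/∂p − ∂F₁/∂q = -3*q^2 - 2*r
∇×F = (0, 15*p^2 + 2*q, -3*q^2 - 2*r)
At (2, 2, -1): (0, 64, -10).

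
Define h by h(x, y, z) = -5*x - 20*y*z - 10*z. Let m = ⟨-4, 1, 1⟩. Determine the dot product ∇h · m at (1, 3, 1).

∂h/∂x = -5
∂h/∂y = -20*z
∂h/∂z = -20*y - 10
∇h at (1, 3, 1) = (-5, -20, -70)
∇h · m = (-5)(-4) + (-20)(1) + (-70)(1) = -70

-70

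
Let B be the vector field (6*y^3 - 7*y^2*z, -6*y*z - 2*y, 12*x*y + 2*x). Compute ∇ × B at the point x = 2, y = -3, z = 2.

(∇×B)₁ = ∂B₃/∂y − ∂B₂/∂z = 12*x + 6*y
(∇×B)₂ = ∂B₁/∂z − ∂B₃/∂x = -7*y^2 - 12*y - 2
(∇×B)₃ = ∂B₂/∂x − ∂B₁/∂y = -18*y^2 + 14*y*z
∇×B = (12*x + 6*y, -7*y^2 - 12*y - 2, -18*y^2 + 14*y*z)
At (2, -3, 2): (6, -29, -246).

(6, -29, -246)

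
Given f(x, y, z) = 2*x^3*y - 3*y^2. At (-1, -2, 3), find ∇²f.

18

∂²f/∂x² = 12*x*y
∂²f/∂y² = -6
∂²f/∂z² = 0
∇²f = 12*x*y - 6
At (-1, -2, 3): 18.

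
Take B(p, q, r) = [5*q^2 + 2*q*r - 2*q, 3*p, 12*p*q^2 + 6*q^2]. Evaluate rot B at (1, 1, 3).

(∇×B)₁ = ∂B₃/∂q − ∂B₂/∂r = 24*p*q + 12*q
(∇×B)₂ = ∂B₁/∂r − ∂B₃/∂p = -12*q^2 + 2*q
(∇×B)₃ = ∂B₂/∂p − ∂B₁/∂q = -10*q - 2*r + 5
∇×B = (24*p*q + 12*q, -12*q^2 + 2*q, -10*q - 2*r + 5)
At (1, 1, 3): (36, -10, -11).

(36, -10, -11)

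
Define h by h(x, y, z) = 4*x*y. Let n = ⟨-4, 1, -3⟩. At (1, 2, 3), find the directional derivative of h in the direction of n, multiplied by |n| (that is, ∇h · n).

∂h/∂x = 4*y
∂h/∂y = 4*x
∂h/∂z = 0
∇h at (1, 2, 3) = (8, 4, 0)
∇h · n = (8)(-4) + (4)(1) + (0)(-3) = -28

-28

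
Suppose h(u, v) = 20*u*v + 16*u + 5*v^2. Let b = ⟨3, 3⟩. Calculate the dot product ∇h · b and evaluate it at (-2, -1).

∂h/∂u = 20*v + 16
∂h/∂v = 20*u + 10*v
∇h at (-2, -1) = (-4, -50)
∇h · b = (-4)(3) + (-50)(3) = -162

-162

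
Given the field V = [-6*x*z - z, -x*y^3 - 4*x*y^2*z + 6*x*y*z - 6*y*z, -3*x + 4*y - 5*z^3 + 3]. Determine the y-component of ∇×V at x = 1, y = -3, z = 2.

-4

(∇×V)_2 = ∂V₁/∂z − ∂V₃/∂x
= -6*x - 1 − (-3)
= -6*x + 2
At (1, -3, 2): -4.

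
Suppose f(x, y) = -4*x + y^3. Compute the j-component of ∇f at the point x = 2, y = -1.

(∇f)_2 = ∂f/∂y = 3*y^2
At (2, -1): 3.

3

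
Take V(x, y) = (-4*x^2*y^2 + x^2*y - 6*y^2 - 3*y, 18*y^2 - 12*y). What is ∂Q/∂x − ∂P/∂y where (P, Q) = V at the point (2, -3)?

-133

∂V₂/∂x = 0
∂V₁/∂y = -8*x^2*y + x^2 - 12*y - 3
Scalar curl = 8*x^2*y - x^2 + 12*y + 3
At (2, -3): -133.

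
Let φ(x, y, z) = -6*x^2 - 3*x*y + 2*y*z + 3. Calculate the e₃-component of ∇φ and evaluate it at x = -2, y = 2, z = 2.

4

(∇φ)_3 = ∂φ/∂z = 2*y
At (-2, 2, 2): 4.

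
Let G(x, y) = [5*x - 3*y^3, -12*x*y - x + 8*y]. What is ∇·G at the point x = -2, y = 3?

37

∂G₁/∂x = 5
∂G₂/∂y = -12*x + 8
∇·G = -12*x + 13
At (-2, 3): 37.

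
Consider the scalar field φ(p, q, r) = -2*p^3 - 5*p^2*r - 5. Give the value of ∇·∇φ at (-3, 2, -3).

∂²φ/∂p² = -2*(6*p + 5*r)
∂²φ/∂q² = 0
∂²φ/∂r² = 0
∇²φ = -12*p - 10*r
At (-3, 2, -3): 66.

66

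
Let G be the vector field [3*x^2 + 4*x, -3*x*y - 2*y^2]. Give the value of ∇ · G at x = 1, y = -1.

11

∂G₁/∂x = 6*x + 4
∂G₂/∂y = -3*x - 4*y
∇·G = 3*x - 4*y + 4
At (1, -1): 11.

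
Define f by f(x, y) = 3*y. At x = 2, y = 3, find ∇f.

(0, 3)

∂f/∂x = 0
∂f/∂y = 3
∇f = (0, 3)
At (2, 3): (0, 3).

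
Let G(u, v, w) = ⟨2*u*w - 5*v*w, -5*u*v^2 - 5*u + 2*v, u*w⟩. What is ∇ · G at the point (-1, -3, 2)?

∂G₁/∂u = 2*w
∂G₂/∂v = -10*u*v + 2
∂G₃/∂w = u
∇·G = -10*u*v + u + 2*w + 2
At (-1, -3, 2): -25.

-25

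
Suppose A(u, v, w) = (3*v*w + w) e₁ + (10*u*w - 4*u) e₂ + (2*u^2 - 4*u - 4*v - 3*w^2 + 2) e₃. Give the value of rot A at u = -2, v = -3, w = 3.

(∇×A)₁ = ∂A₃/∂v − ∂A₂/∂w = -10*u - 4
(∇×A)₂ = ∂A₁/∂w − ∂A₃/∂u = -4*u + 3*v + 5
(∇×A)₃ = ∂A₂/∂u − ∂A₁/∂v = 7*w - 4
∇×A = (-10*u - 4, -4*u + 3*v + 5, 7*w - 4)
At (-2, -3, 3): (16, 4, 17).

(16, 4, 17)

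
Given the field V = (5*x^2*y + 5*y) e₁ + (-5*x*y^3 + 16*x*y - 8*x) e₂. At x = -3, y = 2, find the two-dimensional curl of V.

-66

∂V₂/∂x = -5*y^3 + 16*y - 8
∂V₁/∂y = 5*x^2 + 5
Scalar curl = -5*x^2 - 5*y^3 + 16*y - 13
At (-3, 2): -66.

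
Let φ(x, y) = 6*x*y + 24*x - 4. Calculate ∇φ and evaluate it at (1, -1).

∂φ/∂x = 6*y + 24
∂φ/∂y = 6*x
∇φ = (6*y + 24, 6*x)
At (1, -1): (18, 6).

(18, 6)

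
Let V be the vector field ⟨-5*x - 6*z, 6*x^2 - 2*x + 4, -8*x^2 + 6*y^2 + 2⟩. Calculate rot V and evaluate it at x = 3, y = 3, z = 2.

(∇×V)₁ = ∂V₃/∂y − ∂V₂/∂z = 12*y
(∇×V)₂ = ∂V₁/∂z − ∂V₃/∂x = 16*x - 6
(∇×V)₃ = ∂V₂/∂x − ∂V₁/∂y = 12*x - 2
∇×V = (12*y, 16*x - 6, 12*x - 2)
At (3, 3, 2): (36, 42, 34).

(36, 42, 34)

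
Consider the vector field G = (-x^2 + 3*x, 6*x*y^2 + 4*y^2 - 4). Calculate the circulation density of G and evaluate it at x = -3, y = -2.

∂G₂/∂x = 6*y^2
∂G₁/∂y = 0
Scalar curl = 6*y^2
At (-3, -2): 24.

24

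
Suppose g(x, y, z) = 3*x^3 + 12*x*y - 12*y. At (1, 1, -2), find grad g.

(21, 0, 0)

∂g/∂x = 9*x^2 + 12*y
∂g/∂y = 12*x - 12
∂g/∂z = 0
∇g = (9*x^2 + 12*y, 12*x - 12, 0)
At (1, 1, -2): (21, 0, 0).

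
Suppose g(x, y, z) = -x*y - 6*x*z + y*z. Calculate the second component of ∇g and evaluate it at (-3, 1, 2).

(∇g)_2 = ∂g/∂y = -x + z
At (-3, 1, 2): 5.

5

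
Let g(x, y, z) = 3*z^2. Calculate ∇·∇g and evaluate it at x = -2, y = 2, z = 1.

∂²g/∂x² = 0
∂²g/∂y² = 0
∂²g/∂z² = 6
∇²g = 6
At (-2, 2, 1): 6.

6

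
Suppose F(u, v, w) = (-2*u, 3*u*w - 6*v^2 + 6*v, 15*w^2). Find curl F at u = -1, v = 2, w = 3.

(3, 0, 9)

(∇×F)₁ = ∂F₃/∂v − ∂F₂/∂w = -3*u
(∇×F)₂ = ∂F₁/∂w − ∂F₃/∂u = 0
(∇×F)₃ = ∂F₂/∂u − ∂F₁/∂v = 3*w
∇×F = (-3*u, 0, 3*w)
At (-1, 2, 3): (3, 0, 9).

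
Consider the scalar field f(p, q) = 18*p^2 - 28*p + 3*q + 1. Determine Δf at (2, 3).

∂²f/∂p² = 36
∂²f/∂q² = 0
∇²f = 36
At (2, 3): 36.

36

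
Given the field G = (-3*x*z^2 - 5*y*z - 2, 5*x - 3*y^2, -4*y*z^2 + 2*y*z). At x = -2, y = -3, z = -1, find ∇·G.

∂G₁/∂x = -3*z^2
∂G₂/∂y = -6*y
∂G₃/∂z = -8*y*z + 2*y
∇·G = -8*y*z - 4*y - 3*z^2
At (-2, -3, -1): -15.

-15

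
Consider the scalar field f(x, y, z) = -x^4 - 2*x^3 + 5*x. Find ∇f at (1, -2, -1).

(-5, 0, 0)

∂f/∂x = -4*x^3 - 6*x^2 + 5
∂f/∂y = 0
∂f/∂z = 0
∇f = (-4*x^3 - 6*x^2 + 5, 0, 0)
At (1, -2, -1): (-5, 0, 0).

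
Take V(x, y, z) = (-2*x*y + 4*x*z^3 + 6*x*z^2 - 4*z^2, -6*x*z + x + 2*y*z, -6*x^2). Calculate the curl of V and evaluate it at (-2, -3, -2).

(-6, -56, 9)

(∇×V)₁ = ∂V₃/∂y − ∂V₂/∂z = 6*x - 2*y
(∇×V)₂ = ∂V₁/∂z − ∂V₃/∂x = 12*x*z^2 + 12*x*z + 12*x - 8*z
(∇×V)₃ = ∂V₂/∂x − ∂V₁/∂y = 2*x - 6*z + 1
∇×V = (6*x - 2*y, 12*x*z^2 + 12*x*z + 12*x - 8*z, 2*x - 6*z + 1)
At (-2, -3, -2): (-6, -56, 9).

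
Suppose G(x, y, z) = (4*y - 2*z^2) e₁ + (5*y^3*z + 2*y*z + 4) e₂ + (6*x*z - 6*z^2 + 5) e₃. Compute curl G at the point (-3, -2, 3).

(44, -30, -4)

(∇×G)₁ = ∂G₃/∂y − ∂G₂/∂z = -5*y^3 - 2*y
(∇×G)₂ = ∂G₁/∂z − ∂G₃/∂x = -10*z
(∇×G)₃ = ∂G₂/∂x − ∂G₁/∂y = -4
∇×G = (-5*y^3 - 2*y, -10*z, -4)
At (-3, -2, 3): (44, -30, -4).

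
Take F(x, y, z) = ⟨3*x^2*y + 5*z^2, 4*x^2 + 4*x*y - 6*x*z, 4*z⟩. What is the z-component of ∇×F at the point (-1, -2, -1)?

-13

(∇×F)_3 = ∂F₂/∂x − ∂F₁/∂y
= 8*x + 4*y - 6*z − (3*x^2)
= -3*x^2 + 8*x + 4*y - 6*z
At (-1, -2, -1): -13.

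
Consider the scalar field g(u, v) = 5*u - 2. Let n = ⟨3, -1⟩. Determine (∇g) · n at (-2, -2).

∂g/∂u = 5
∂g/∂v = 0
∇g at (-2, -2) = (5, 0)
∇g · n = (5)(3) + (0)(-1) = 15

15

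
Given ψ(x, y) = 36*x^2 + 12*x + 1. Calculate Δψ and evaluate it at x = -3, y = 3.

∂²ψ/∂x² = 72
∂²ψ/∂y² = 0
∇²ψ = 72
At (-3, 3): 72.

72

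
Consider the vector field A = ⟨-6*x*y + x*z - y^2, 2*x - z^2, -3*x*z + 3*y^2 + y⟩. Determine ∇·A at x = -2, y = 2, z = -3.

-9

∂A₁/∂x = -6*y + z
∂A₂/∂y = 0
∂A₃/∂z = -3*x
∇·A = -3*x - 6*y + z
At (-2, 2, -3): -9.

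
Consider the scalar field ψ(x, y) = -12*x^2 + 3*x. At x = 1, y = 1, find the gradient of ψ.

∂ψ/∂x = -24*x + 3
∂ψ/∂y = 0
∇ψ = (-24*x + 3, 0)
At (1, 1): (-21, 0).

(-21, 0)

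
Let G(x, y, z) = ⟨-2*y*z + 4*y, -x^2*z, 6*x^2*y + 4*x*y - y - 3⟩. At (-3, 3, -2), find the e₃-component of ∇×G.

-20

(∇×G)_3 = ∂G₂/∂x − ∂G₁/∂y
= -2*x*z − (-2*z + 4)
= -2*x*z + 2*z - 4
At (-3, 3, -2): -20.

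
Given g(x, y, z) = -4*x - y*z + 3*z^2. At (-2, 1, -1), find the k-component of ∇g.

(∇g)_3 = ∂g/∂z = -y + 6*z
At (-2, 1, -1): -7.

-7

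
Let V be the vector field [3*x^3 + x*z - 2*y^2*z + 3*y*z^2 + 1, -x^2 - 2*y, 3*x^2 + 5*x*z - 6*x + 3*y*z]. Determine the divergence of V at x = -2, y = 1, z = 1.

28

∂V₁/∂x = 9*x^2 + z
∂V₂/∂y = -2
∂V₃/∂z = 5*x + 3*y
∇·V = 9*x^2 + 5*x + 3*y + z - 2
At (-2, 1, 1): 28.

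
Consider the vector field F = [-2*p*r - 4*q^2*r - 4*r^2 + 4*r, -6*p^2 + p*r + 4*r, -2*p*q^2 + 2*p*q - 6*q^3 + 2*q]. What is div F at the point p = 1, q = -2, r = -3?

∂F₁/∂p = -2*r
∂F₂/∂q = 0
∂F₃/∂r = 0
∇·F = -2*r
At (1, -2, -3): 6.

6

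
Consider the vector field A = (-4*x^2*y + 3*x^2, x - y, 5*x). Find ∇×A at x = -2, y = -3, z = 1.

(∇×A)₁ = ∂A₃/∂y − ∂A₂/∂z = 0
(∇×A)₂ = ∂A₁/∂z − ∂A₃/∂x = -5
(∇×A)₃ = ∂A₂/∂x − ∂A₁/∂y = 4*x^2 + 1
∇×A = (0, -5, 4*x^2 + 1)
At (-2, -3, 1): (0, -5, 17).

(0, -5, 17)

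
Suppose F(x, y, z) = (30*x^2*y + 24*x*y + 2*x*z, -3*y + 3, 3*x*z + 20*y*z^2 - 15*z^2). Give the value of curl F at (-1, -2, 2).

(∇×F)₁ = ∂F₃/∂y − ∂F₂/∂z = 20*z^2
(∇×F)₂ = ∂F₁/∂z − ∂F₃/∂x = 2*x - 3*z
(∇×F)₃ = ∂F₂/∂x − ∂F₁/∂y = -30*x^2 - 24*x
∇×F = (20*z^2, 2*x - 3*z, -30*x^2 - 24*x)
At (-1, -2, 2): (80, -8, -6).

(80, -8, -6)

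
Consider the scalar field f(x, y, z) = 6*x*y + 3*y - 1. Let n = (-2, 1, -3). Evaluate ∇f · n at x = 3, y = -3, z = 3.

57

∂f/∂x = 6*y
∂f/∂y = 6*x + 3
∂f/∂z = 0
∇f at (3, -3, 3) = (-18, 21, 0)
∇f · n = (-18)(-2) + (21)(1) + (0)(-3) = 57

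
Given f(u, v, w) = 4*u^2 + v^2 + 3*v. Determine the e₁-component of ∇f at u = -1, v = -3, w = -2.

-8

(∇f)_1 = ∂f/∂u = 8*u
At (-1, -3, -2): -8.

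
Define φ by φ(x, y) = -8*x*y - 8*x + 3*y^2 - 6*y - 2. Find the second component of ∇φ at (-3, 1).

(∇φ)_2 = ∂φ/∂y = -8*x + 6*y - 6
At (-3, 1): 24.

24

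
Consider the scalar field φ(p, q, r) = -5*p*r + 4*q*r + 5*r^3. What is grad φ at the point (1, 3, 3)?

(-15, 12, 142)

∂φ/∂p = -5*r
∂φ/∂q = 4*r
∂φ/∂r = -5*p + 4*q + 15*r^2
∇φ = (-5*r, 4*r, -5*p + 4*q + 15*r^2)
At (1, 3, 3): (-15, 12, 142).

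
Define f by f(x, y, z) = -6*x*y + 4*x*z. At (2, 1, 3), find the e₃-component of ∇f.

8

(∇f)_3 = ∂f/∂z = 4*x
At (2, 1, 3): 8.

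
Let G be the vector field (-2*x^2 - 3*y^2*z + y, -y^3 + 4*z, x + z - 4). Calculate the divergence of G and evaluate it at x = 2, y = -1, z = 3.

∂G₁/∂x = -4*x
∂G₂/∂y = -3*y^2
∂G₃/∂z = 1
∇·G = -4*x - 3*y^2 + 1
At (2, -1, 3): -10.

-10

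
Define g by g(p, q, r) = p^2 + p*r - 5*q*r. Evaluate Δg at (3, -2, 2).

2

∂²g/∂p² = 2
∂²g/∂q² = 0
∂²g/∂r² = 0
∇²g = 2
At (3, -2, 2): 2.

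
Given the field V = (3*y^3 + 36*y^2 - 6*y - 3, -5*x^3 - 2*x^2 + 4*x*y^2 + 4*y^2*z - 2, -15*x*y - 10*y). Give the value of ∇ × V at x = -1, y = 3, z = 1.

(-31, 45, -266)

(∇×V)₁ = ∂V₃/∂y − ∂V₂/∂z = -15*x - 4*y^2 - 10
(∇×V)₂ = ∂V₁/∂z − ∂V₃/∂x = 15*y
(∇×V)₃ = ∂V₂/∂x − ∂V₁/∂y = -15*x^2 - 4*x - 5*y^2 - 72*y + 6
∇×V = (-15*x - 4*y^2 - 10, 15*y, -15*x^2 - 4*x - 5*y^2 - 72*y + 6)
At (-1, 3, 1): (-31, 45, -266).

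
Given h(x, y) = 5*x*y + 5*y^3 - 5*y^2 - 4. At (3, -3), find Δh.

-100

∂²h/∂x² = 0
∂²h/∂y² = 10*(3*y - 1)
∇²h = 30*y - 10
At (3, -3): -100.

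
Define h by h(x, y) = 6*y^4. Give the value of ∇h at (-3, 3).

(0, 648)

∂h/∂x = 0
∂h/∂y = 24*y^3
∇h = (0, 24*y^3)
At (-3, 3): (0, 648).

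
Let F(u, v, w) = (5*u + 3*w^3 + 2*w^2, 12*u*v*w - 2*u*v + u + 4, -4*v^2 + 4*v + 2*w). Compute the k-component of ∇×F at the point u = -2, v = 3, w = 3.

(∇×F)_3 = ∂F₂/∂u − ∂F₁/∂v
= 12*v*w - 2*v + 1 − (0)
= 12*v*w - 2*v + 1
At (-2, 3, 3): 103.

103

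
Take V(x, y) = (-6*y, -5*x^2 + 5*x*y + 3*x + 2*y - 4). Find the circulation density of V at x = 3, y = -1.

-26

∂V₂/∂x = -10*x + 5*y + 3
∂V₁/∂y = -6
Scalar curl = -10*x + 5*y + 9
At (3, -1): -26.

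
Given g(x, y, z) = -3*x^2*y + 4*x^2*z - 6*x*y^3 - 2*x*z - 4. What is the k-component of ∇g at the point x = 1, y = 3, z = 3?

(∇g)_3 = ∂g/∂z = 4*x^2 - 2*x
At (1, 3, 3): 2.

2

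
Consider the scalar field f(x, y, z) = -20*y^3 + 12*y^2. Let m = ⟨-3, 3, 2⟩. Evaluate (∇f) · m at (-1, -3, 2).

∂f/∂x = 0
∂f/∂y = -60*y^2 + 24*y
∂f/∂z = 0
∇f at (-1, -3, 2) = (0, -612, 0)
∇f · m = (0)(-3) + (-612)(3) + (0)(2) = -1836

-1836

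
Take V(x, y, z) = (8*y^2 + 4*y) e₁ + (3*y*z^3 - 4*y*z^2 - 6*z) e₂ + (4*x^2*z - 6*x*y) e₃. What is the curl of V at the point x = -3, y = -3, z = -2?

(180, -66, 44)

(∇×V)₁ = ∂V₃/∂y − ∂V₂/∂z = -6*x - 9*y*z^2 + 8*y*z + 6
(∇×V)₂ = ∂V₁/∂z − ∂V₃/∂x = -8*x*z + 6*y
(∇×V)₃ = ∂V₂/∂x − ∂V₁/∂y = -16*y - 4
∇×V = (-6*x - 9*y*z^2 + 8*y*z + 6, -8*x*z + 6*y, -16*y - 4)
At (-3, -3, -2): (180, -66, 44).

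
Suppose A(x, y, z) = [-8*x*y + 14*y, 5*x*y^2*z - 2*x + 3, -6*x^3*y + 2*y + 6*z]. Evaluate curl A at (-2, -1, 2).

(∇×A)₁ = ∂A₃/∂y − ∂A₂/∂z = -6*x^3 - 5*x*y^2 + 2
(∇×A)₂ = ∂A₁/∂z − ∂A₃/∂x = 18*x^2*y
(∇×A)₃ = ∂A₂/∂x − ∂A₁/∂y = 8*x + 5*y^2*z - 16
∇×A = (-6*x^3 - 5*x*y^2 + 2, 18*x^2*y, 8*x + 5*y^2*z - 16)
At (-2, -1, 2): (60, -72, -22).

(60, -72, -22)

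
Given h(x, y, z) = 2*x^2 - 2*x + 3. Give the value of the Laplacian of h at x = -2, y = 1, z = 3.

∂²h/∂x² = 4
∂²h/∂y² = 0
∂²h/∂z² = 0
∇²h = 4
At (-2, 1, 3): 4.

4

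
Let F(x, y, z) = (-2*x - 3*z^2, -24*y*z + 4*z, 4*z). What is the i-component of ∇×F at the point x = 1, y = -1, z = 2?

-28

(∇×F)_1 = ∂F₃/∂y − ∂F₂/∂z
= 0 − (-24*y + 4)
= 24*y - 4
At (1, -1, 2): -28.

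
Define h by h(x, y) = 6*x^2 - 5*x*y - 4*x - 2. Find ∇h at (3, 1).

∂h/∂x = 12*x - 5*y - 4
∂h/∂y = -5*x
∇h = (12*x - 5*y - 4, -5*x)
At (3, 1): (27, -15).

(27, -15)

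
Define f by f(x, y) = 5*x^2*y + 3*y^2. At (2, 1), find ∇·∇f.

∂²f/∂x² = 10*y
∂²f/∂y² = 6
∇²f = 10*y + 6
At (2, 1): 16.

16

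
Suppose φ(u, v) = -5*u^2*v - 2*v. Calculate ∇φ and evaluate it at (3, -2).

∂φ/∂u = -10*u*v
∂φ/∂v = -5*u^2 - 2
∇φ = (-10*u*v, -5*u^2 - 2)
At (3, -2): (60, -47).

(60, -47)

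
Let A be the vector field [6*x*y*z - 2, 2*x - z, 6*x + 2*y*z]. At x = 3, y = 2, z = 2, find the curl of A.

(5, 30, -34)

(∇×A)₁ = ∂A₃/∂y − ∂A₂/∂z = 2*z + 1
(∇×A)₂ = ∂A₁/∂z − ∂A₃/∂x = 6*x*y - 6
(∇×A)₃ = ∂A₂/∂x − ∂A₁/∂y = -6*x*z + 2
∇×A = (2*z + 1, 6*x*y - 6, -6*x*z + 2)
At (3, 2, 2): (5, 30, -34).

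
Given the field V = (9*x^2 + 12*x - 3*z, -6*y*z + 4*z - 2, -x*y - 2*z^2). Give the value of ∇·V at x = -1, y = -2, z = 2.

∂V₁/∂x = 18*x + 12
∂V₂/∂y = -6*z
∂V₃/∂z = -4*z
∇·V = 18*x - 10*z + 12
At (-1, -2, 2): -26.

-26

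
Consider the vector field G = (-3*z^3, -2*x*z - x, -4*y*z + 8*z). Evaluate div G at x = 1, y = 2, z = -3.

∂G₁/∂x = 0
∂G₂/∂y = 0
∂G₃/∂z = -4*y + 8
∇·G = -4*y + 8
At (1, 2, -3): 0.

0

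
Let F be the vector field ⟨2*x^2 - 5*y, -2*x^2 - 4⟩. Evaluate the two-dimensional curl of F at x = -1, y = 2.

9

∂F₂/∂x = -4*x
∂F₁/∂y = -5
Scalar curl = -4*x + 5
At (-1, 2): 9.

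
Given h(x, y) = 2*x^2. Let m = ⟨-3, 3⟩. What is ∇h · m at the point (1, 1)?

-12

∂h/∂x = 4*x
∂h/∂y = 0
∇h at (1, 1) = (4, 0)
∇h · m = (4)(-3) + (0)(3) = -12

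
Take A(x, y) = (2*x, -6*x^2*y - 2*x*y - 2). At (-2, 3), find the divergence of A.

-18

∂A₁/∂x = 2
∂A₂/∂y = -6*x^2 - 2*x
∇·A = -6*x^2 - 2*x + 2
At (-2, 3): -18.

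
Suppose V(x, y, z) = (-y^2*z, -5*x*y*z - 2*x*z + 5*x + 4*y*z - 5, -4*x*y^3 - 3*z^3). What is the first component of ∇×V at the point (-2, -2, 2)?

(∇×V)_1 = ∂V₃/∂y − ∂V₂/∂z
= -12*x*y^2 − (-5*x*y - 2*x + 4*y)
= -12*x*y^2 + 5*x*y + 2*x - 4*y
At (-2, -2, 2): 120.

120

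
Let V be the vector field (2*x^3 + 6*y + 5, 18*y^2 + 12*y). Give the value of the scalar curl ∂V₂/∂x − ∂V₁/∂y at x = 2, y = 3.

∂V₂/∂x = 0
∂V₁/∂y = 6
Scalar curl = -6
At (2, 3): -6.

-6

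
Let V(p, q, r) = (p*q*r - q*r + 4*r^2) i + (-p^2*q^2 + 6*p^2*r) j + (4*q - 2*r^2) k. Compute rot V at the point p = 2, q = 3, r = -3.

(∇×V)₁ = ∂V₃/∂q − ∂V₂/∂r = -6*p^2 + 4
(∇×V)₂ = ∂V₁/∂r − ∂V₃/∂p = p*q - q + 8*r
(∇×V)₃ = ∂V₂/∂p − ∂V₁/∂q = -2*p*q^2 + 11*p*r + r
∇×V = (-6*p^2 + 4, p*q - q + 8*r, -2*p*q^2 + 11*p*r + r)
At (2, 3, -3): (-20, -21, -105).

(-20, -21, -105)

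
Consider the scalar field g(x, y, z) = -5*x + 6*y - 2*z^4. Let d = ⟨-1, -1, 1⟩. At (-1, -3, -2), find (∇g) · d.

63

∂g/∂x = -5
∂g/∂y = 6
∂g/∂z = -8*z^3
∇g at (-1, -3, -2) = (-5, 6, 64)
∇g · d = (-5)(-1) + (6)(-1) + (64)(1) = 63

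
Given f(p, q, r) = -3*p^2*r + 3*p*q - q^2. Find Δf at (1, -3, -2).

10

∂²f/∂p² = -6*r
∂²f/∂q² = -2
∂²f/∂r² = 0
∇²f = -6*r - 2
At (1, -3, -2): 10.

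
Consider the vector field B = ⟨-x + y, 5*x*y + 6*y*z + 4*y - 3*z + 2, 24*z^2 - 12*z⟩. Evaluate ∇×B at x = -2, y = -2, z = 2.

(∇×B)₁ = ∂B₃/∂y − ∂B₂/∂z = -6*y + 3
(∇×B)₂ = ∂B₁/∂z − ∂B₃/∂x = 0
(∇×B)₃ = ∂B₂/∂x − ∂B₁/∂y = 5*y - 1
∇×B = (-6*y + 3, 0, 5*y - 1)
At (-2, -2, 2): (15, 0, -11).

(15, 0, -11)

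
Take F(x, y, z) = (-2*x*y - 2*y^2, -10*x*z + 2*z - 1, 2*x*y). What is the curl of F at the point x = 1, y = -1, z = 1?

(10, 2, -12)

(∇×F)₁ = ∂F₃/∂y − ∂F₂/∂z = 12*x - 2
(∇×F)₂ = ∂F₁/∂z − ∂F₃/∂x = -2*y
(∇×F)₃ = ∂F₂/∂x − ∂F₁/∂y = 2*x + 4*y - 10*z
∇×F = (12*x - 2, -2*y, 2*x + 4*y - 10*z)
At (1, -1, 1): (10, 2, -12).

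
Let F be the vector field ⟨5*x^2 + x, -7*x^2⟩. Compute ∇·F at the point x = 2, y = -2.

21

∂F₁/∂x = 10*x + 1
∂F₂/∂y = 0
∇·F = 10*x + 1
At (2, -2): 21.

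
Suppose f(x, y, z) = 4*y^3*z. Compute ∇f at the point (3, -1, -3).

(0, -36, -4)

∂f/∂x = 0
∂f/∂y = 12*y^2*z
∂f/∂z = 4*y^3
∇f = (0, 12*y^2*z, 4*y^3)
At (3, -1, -3): (0, -36, -4).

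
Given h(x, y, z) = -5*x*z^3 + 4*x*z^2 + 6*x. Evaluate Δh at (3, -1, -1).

∂²h/∂x² = 0
∂²h/∂y² = 0
∂²h/∂z² = 2*x*(-15*z + 4)
∇²h = -30*x*z + 8*x
At (3, -1, -1): 114.

114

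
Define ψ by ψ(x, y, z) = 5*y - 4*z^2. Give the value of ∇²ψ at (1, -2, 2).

∂²ψ/∂x² = 0
∂²ψ/∂y² = 0
∂²ψ/∂z² = -8
∇²ψ = -8
At (1, -2, 2): -8.

-8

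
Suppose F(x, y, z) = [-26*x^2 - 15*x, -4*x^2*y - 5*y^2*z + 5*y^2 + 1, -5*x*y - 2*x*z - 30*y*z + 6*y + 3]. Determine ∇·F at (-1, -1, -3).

25

∂F₁/∂x = -52*x - 15
∂F₂/∂y = -4*x^2 - 10*y*z + 10*y
∂F₃/∂z = -2*x - 30*y
∇·F = -4*x^2 - 54*x - 10*y*z - 20*y - 15
At (-1, -1, -3): 25.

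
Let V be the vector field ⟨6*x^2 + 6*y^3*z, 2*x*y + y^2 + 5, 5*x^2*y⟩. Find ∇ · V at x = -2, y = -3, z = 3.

-34

∂V₁/∂x = 12*x
∂V₂/∂y = 2*x + 2*y
∂V₃/∂z = 0
∇·V = 14*x + 2*y
At (-2, -3, 3): -34.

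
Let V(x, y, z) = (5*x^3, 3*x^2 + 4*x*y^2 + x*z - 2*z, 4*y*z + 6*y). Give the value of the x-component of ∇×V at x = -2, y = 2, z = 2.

(∇×V)_1 = ∂V₃/∂y − ∂V₂/∂z
= 4*z + 6 − (x - 2)
= -x + 4*z + 8
At (-2, 2, 2): 18.

18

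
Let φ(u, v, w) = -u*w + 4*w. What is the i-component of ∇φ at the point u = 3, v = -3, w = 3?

(∇φ)_1 = ∂φ/∂u = -w
At (3, -3, 3): -3.

-3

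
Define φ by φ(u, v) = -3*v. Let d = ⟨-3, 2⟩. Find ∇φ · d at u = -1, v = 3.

-6

∂φ/∂u = 0
∂φ/∂v = -3
∇φ at (-1, 3) = (0, -3)
∇φ · d = (0)(-3) + (-3)(2) = -6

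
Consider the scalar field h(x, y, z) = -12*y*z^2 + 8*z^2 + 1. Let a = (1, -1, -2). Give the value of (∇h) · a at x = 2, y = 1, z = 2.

∂h/∂x = 0
∂h/∂y = -12*z^2
∂h/∂z = -24*y*z + 16*z
∇h at (2, 1, 2) = (0, -48, -16)
∇h · a = (0)(1) + (-48)(-1) + (-16)(-2) = 80

80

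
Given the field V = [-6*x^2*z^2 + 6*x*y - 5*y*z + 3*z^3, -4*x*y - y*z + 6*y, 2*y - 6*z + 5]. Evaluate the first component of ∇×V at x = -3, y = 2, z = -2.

(∇×V)_1 = ∂V₃/∂y − ∂V₂/∂z
= 2 − (-y)
= y + 2
At (-3, 2, -2): 4.

4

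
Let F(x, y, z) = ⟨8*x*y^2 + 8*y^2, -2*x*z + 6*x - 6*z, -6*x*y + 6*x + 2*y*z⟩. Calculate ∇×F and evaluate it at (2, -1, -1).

(∇×F)₁ = ∂F₃/∂y − ∂F₂/∂z = -4*x + 2*z + 6
(∇×F)₂ = ∂F₁/∂z − ∂F₃/∂x = 6*y - 6
(∇×F)₃ = ∂F₂/∂x − ∂F₁/∂y = -16*x*y - 16*y - 2*z + 6
∇×F = (-4*x + 2*z + 6, 6*y - 6, -16*x*y - 16*y - 2*z + 6)
At (2, -1, -1): (-4, -12, 56).

(-4, -12, 56)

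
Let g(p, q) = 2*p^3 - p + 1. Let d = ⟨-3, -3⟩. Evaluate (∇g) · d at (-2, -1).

-69

∂g/∂p = 6*p^2 - 1
∂g/∂q = 0
∇g at (-2, -1) = (23, 0)
∇g · d = (23)(-3) + (0)(-3) = -69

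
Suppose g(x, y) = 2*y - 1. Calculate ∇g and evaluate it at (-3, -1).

∂g/∂x = 0
∂g/∂y = 2
∇g = (0, 2)
At (-3, -1): (0, 2).

(0, 2)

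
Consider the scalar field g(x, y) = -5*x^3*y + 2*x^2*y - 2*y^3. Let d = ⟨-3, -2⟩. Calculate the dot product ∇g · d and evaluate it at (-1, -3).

-77

∂g/∂x = -15*x^2*y + 4*x*y
∂g/∂y = -5*x^3 + 2*x^2 - 6*y^2
∇g at (-1, -3) = (57, -47)
∇g · d = (57)(-3) + (-47)(-2) = -77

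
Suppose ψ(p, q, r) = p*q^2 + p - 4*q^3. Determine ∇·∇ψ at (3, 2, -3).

-42

∂²ψ/∂p² = 0
∂²ψ/∂q² = 2*(p - 12*q)
∂²ψ/∂r² = 0
∇²ψ = 2*p - 24*q
At (3, 2, -3): -42.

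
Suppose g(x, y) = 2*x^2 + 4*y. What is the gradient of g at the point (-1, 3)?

∂g/∂x = 4*x
∂g/∂y = 4
∇g = (4*x, 4)
At (-1, 3): (-4, 4).

(-4, 4)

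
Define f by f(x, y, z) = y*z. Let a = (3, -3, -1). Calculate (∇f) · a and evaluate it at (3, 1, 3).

∂f/∂x = 0
∂f/∂y = z
∂f/∂z = y
∇f at (3, 1, 3) = (0, 3, 1)
∇f · a = (0)(3) + (3)(-3) + (1)(-1) = -10

-10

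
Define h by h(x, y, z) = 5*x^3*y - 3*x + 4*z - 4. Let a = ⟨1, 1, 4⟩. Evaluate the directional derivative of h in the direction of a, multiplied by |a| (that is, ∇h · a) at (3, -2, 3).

-122

∂h/∂x = 15*x^2*y - 3
∂h/∂y = 5*x^3
∂h/∂z = 4
∇h at (3, -2, 3) = (-273, 135, 4)
∇h · a = (-273)(1) + (135)(1) + (4)(4) = -122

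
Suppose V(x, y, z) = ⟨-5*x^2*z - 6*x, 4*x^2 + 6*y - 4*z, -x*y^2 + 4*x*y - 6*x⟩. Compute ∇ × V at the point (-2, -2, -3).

(∇×V)₁ = ∂V₃/∂y − ∂V₂/∂z = -2*x*y + 4*x + 4
(∇×V)₂ = ∂V₁/∂z − ∂V₃/∂x = -5*x^2 + y^2 - 4*y + 6
(∇×V)₃ = ∂V₂/∂x − ∂V₁/∂y = 8*x
∇×V = (-2*x*y + 4*x + 4, -5*x^2 + y^2 - 4*y + 6, 8*x)
At (-2, -2, -3): (-12, -2, -16).

(-12, -2, -16)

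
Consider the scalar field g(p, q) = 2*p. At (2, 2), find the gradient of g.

(2, 0)

∂g/∂p = 2
∂g/∂q = 0
∇g = (2, 0)
At (2, 2): (2, 0).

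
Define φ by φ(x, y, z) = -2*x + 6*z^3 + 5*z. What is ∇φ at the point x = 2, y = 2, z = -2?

(-2, 0, 77)

∂φ/∂x = -2
∂φ/∂y = 0
∂φ/∂z = 18*z^2 + 5
∇φ = (-2, 0, 18*z^2 + 5)
At (2, 2, -2): (-2, 0, 77).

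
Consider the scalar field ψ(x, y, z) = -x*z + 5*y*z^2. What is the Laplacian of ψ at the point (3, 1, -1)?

∂²ψ/∂x² = 0
∂²ψ/∂y² = 0
∂²ψ/∂z² = 10*y
∇²ψ = 10*y
At (3, 1, -1): 10.

10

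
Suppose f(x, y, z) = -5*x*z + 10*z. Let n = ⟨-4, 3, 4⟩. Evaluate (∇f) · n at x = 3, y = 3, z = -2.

-60

∂f/∂x = -5*z
∂f/∂y = 0
∂f/∂z = -5*x + 10
∇f at (3, 3, -2) = (10, 0, -5)
∇f · n = (10)(-4) + (0)(3) + (-5)(4) = -60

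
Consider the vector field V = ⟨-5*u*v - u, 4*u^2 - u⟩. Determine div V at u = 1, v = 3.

-16

∂V₁/∂u = -5*v - 1
∂V₂/∂v = 0
∇·V = -5*v - 1
At (1, 3): -16.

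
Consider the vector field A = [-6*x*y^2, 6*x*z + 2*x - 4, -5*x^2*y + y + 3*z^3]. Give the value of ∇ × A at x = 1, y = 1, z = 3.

(∇×A)₁ = ∂A₃/∂y − ∂A₂/∂z = -5*x^2 - 6*x + 1
(∇×A)₂ = ∂A₁/∂z − ∂A₃/∂x = 10*x*y
(∇×A)₃ = ∂A₂/∂x − ∂A₁/∂y = 12*x*y + 6*z + 2
∇×A = (-5*x^2 - 6*x + 1, 10*x*y, 12*x*y + 6*z + 2)
At (1, 1, 3): (-10, 10, 32).

(-10, 10, 32)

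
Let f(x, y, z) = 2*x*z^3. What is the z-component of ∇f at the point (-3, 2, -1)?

-18

(∇f)_3 = ∂f/∂z = 6*x*z^2
At (-3, 2, -1): -18.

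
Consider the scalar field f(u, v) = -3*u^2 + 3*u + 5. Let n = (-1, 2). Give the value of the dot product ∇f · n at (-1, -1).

-9

∂f/∂u = -6*u + 3
∂f/∂v = 0
∇f at (-1, -1) = (9, 0)
∇f · n = (9)(-1) + (0)(2) = -9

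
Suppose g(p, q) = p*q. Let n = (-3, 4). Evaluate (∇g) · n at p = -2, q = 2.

-14

∂g/∂p = q
∂g/∂q = p
∇g at (-2, 2) = (2, -2)
∇g · n = (2)(-3) + (-2)(4) = -14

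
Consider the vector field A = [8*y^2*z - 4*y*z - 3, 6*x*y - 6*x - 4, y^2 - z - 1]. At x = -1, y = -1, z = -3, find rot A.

(∇×A)₁ = ∂A₃/∂y − ∂A₂/∂z = 2*y
(∇×A)₂ = ∂A₁/∂z − ∂A₃/∂x = 8*y^2 - 4*y
(∇×A)₃ = ∂A₂/∂x − ∂A₁/∂y = -16*y*z + 6*y + 4*z - 6
∇×A = (2*y, 8*y^2 - 4*y, -16*y*z + 6*y + 4*z - 6)
At (-1, -1, -3): (-2, 12, -72).

(-2, 12, -72)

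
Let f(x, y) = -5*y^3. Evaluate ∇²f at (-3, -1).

∂²f/∂x² = 0
∂²f/∂y² = -30*y
∇²f = -30*y
At (-3, -1): 30.

30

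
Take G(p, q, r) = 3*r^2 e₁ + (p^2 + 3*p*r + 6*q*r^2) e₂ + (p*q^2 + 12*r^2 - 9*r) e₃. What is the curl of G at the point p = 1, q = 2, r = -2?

(∇×G)₁ = ∂G₃/∂q − ∂G₂/∂r = 2*p*q - 3*p - 12*q*r
(∇×G)₂ = ∂G₁/∂r − ∂G₃/∂p = -q^2 + 6*r
(∇×G)₃ = ∂G₂/∂p − ∂G₁/∂q = 2*p + 3*r
∇×G = (2*p*q - 3*p - 12*q*r, -q^2 + 6*r, 2*p + 3*r)
At (1, 2, -2): (49, -16, -4).

(49, -16, -4)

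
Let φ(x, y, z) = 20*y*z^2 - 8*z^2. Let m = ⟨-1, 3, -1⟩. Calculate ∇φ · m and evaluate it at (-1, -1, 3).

708

∂φ/∂x = 0
∂φ/∂y = 20*z^2
∂φ/∂z = 40*y*z - 16*z
∇φ at (-1, -1, 3) = (0, 180, -168)
∇φ · m = (0)(-1) + (180)(3) + (-168)(-1) = 708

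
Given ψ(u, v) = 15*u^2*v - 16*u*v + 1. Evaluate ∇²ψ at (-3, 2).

60

∂²ψ/∂u² = 30*v
∂²ψ/∂v² = 0
∇²ψ = 30*v
At (-3, 2): 60.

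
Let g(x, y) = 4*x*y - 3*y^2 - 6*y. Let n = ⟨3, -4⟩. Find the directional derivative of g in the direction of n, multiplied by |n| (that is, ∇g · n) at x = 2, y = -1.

-44

∂g/∂x = 4*y
∂g/∂y = 4*x - 6*y - 6
∇g at (2, -1) = (-4, 8)
∇g · n = (-4)(3) + (8)(-4) = -44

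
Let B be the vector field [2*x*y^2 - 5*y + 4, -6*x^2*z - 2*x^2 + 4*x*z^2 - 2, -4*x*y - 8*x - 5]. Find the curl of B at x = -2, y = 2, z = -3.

(-16, 16, -7)

(∇×B)₁ = ∂B₃/∂y − ∂B₂/∂z = 6*x^2 - 8*x*z - 4*x
(∇×B)₂ = ∂B₁/∂z − ∂B₃/∂x = 4*y + 8
(∇×B)₃ = ∂B₂/∂x − ∂B₁/∂y = -4*x*y - 12*x*z - 4*x + 4*z^2 + 5
∇×B = (6*x^2 - 8*x*z - 4*x, 4*y + 8, -4*x*y - 12*x*z - 4*x + 4*z^2 + 5)
At (-2, 2, -3): (-16, 16, -7).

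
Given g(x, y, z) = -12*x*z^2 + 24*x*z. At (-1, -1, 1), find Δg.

24

∂²g/∂x² = 0
∂²g/∂y² = 0
∂²g/∂z² = -24*x
∇²g = -24*x
At (-1, -1, 1): 24.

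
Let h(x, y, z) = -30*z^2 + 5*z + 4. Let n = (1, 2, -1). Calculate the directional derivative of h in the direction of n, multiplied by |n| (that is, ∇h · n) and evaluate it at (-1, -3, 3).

∂h/∂x = 0
∂h/∂y = 0
∂h/∂z = -60*z + 5
∇h at (-1, -3, 3) = (0, 0, -175)
∇h · n = (0)(1) + (0)(2) + (-175)(-1) = 175

175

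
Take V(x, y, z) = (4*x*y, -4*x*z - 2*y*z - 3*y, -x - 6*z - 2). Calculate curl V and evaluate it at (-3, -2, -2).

(-16, 1, 20)

(∇×V)₁ = ∂V₃/∂y − ∂V₂/∂z = 4*x + 2*y
(∇×V)₂ = ∂V₁/∂z − ∂V₃/∂x = 1
(∇×V)₃ = ∂V₂/∂x − ∂V₁/∂y = -4*x - 4*z
∇×V = (4*x + 2*y, 1, -4*x - 4*z)
At (-3, -2, -2): (-16, 1, 20).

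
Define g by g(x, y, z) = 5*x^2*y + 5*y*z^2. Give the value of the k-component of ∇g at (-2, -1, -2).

20

(∇g)_3 = ∂g/∂z = 10*y*z
At (-2, -1, -2): 20.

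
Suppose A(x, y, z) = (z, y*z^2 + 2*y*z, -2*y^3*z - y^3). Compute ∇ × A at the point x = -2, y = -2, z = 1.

(-28, 1, 0)

(∇×A)₁ = ∂A₃/∂y − ∂A₂/∂z = -6*y^2*z - 3*y^2 - 2*y*z - 2*y
(∇×A)₂ = ∂A₁/∂z − ∂A₃/∂x = 1
(∇×A)₃ = ∂A₂/∂x − ∂A₁/∂y = 0
∇×A = (-6*y^2*z - 3*y^2 - 2*y*z - 2*y, 1, 0)
At (-2, -2, 1): (-28, 1, 0).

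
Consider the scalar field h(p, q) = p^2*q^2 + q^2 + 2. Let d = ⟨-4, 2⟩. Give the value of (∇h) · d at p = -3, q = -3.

∂h/∂p = 2*p*q^2
∂h/∂q = 2*p^2*q + 2*q
∇h at (-3, -3) = (-54, -60)
∇h · d = (-54)(-4) + (-60)(2) = 96

96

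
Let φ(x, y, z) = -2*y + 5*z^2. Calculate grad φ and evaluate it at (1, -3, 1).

∂φ/∂x = 0
∂φ/∂y = -2
∂φ/∂z = 10*z
∇φ = (0, -2, 10*z)
At (1, -3, 1): (0, -2, 10).

(0, -2, 10)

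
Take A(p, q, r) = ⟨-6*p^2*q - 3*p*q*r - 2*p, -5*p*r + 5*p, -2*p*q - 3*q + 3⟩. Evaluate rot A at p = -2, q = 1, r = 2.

(-9, 8, 7)

(∇×A)₁ = ∂A₃/∂q − ∂A₂/∂r = 3*p - 3
(∇×A)₂ = ∂A₁/∂r − ∂A₃/∂p = -3*p*q + 2*q
(∇×A)₃ = ∂A₂/∂p − ∂A₁/∂q = 6*p^2 + 3*p*r - 5*r + 5
∇×A = (3*p - 3, -3*p*q + 2*q, 6*p^2 + 3*p*r - 5*r + 5)
At (-2, 1, 2): (-9, 8, 7).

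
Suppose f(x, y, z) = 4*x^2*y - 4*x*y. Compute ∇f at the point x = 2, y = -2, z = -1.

∂f/∂x = 8*x*y - 4*y
∂f/∂y = 4*x^2 - 4*x
∂f/∂z = 0
∇f = (8*x*y - 4*y, 4*x^2 - 4*x, 0)
At (2, -2, -1): (-24, 8, 0).

(-24, 8, 0)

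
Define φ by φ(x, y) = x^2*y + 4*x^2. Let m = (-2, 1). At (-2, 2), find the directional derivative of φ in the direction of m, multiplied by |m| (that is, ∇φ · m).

∂φ/∂x = 2*x*y + 8*x
∂φ/∂y = x^2
∇φ at (-2, 2) = (-24, 4)
∇φ · m = (-24)(-2) + (4)(1) = 52

52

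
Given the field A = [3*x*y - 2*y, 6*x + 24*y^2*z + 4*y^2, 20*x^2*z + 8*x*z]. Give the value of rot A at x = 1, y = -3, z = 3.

(-216, -144, 5)

(∇×A)₁ = ∂A₃/∂y − ∂A₂/∂z = -24*y^2
(∇×A)₂ = ∂A₁/∂z − ∂A₃/∂x = -40*x*z - 8*z
(∇×A)₃ = ∂A₂/∂x − ∂A₁/∂y = -3*x + 8
∇×A = (-24*y^2, -40*x*z - 8*z, -3*x + 8)
At (1, -3, 3): (-216, -144, 5).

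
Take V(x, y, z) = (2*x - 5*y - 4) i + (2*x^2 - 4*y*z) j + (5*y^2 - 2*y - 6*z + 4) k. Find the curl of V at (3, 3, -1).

(∇×V)₁ = ∂V₃/∂y − ∂V₂/∂z = 14*y - 2
(∇×V)₂ = ∂V₁/∂z − ∂V₃/∂x = 0
(∇×V)₃ = ∂V₂/∂x − ∂V₁/∂y = 4*x + 5
∇×V = (14*y - 2, 0, 4*x + 5)
At (3, 3, -1): (40, 0, 17).

(40, 0, 17)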